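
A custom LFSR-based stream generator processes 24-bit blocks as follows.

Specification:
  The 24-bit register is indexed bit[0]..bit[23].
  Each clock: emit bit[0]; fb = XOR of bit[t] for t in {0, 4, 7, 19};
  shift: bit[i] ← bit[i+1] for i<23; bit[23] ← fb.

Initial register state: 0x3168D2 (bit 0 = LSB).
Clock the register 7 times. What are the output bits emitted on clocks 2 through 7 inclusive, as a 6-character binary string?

reg_0 = 0x3168D2
clock 1: out=0, reg = 0x18B469
clock 2: out=1, reg = 0x0C5A34
clock 3: out=0, reg = 0x062D1A
clock 4: out=0, reg = 0x83168D
clock 5: out=1, reg = 0x418B46
clock 6: out=0, reg = 0x20C5A3
clock 7: out=1, reg = 0x1062D1

100101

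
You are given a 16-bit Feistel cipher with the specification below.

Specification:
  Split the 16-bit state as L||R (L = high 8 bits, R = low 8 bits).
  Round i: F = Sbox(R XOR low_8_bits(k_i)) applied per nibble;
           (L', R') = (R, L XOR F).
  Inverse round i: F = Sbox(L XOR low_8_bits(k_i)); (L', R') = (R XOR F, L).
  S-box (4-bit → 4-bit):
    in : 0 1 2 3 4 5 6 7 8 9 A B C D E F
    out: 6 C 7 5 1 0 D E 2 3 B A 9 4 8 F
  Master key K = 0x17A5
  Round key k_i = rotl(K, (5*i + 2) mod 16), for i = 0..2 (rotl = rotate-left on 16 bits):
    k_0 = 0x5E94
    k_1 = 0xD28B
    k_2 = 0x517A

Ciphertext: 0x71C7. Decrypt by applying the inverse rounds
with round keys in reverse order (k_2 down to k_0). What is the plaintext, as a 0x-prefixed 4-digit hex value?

s_0 = ciphertext = 0x71C7
s_1 = InvRound(s_0, k_2) = 0xAD71
s_2 = InvRound(s_1, k_1) = 0x0CAD
s_3 = InvRound(s_2, k_0) = 0x9F0C

0x9F0C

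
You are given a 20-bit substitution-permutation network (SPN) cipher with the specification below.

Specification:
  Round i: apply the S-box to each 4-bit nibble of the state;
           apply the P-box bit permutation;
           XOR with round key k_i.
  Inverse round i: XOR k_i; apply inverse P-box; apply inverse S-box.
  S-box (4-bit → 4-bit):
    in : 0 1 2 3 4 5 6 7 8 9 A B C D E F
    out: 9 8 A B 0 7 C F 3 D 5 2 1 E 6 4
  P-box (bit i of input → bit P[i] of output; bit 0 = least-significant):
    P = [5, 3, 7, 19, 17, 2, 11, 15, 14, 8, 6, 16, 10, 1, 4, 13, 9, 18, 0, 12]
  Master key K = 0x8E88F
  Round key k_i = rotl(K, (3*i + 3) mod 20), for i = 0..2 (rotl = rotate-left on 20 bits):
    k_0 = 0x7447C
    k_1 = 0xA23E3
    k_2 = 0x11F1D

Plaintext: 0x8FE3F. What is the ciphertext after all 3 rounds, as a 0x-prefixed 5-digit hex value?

0x32842

s_0 = plaintext = 0x8FE3F
s_1 = Round(s_0, k_0) = 0x1C7A8
s_2 = Round(s_1, k_1) = 0x97E8B
s_3 = Round(s_2, k_2) = 0x32842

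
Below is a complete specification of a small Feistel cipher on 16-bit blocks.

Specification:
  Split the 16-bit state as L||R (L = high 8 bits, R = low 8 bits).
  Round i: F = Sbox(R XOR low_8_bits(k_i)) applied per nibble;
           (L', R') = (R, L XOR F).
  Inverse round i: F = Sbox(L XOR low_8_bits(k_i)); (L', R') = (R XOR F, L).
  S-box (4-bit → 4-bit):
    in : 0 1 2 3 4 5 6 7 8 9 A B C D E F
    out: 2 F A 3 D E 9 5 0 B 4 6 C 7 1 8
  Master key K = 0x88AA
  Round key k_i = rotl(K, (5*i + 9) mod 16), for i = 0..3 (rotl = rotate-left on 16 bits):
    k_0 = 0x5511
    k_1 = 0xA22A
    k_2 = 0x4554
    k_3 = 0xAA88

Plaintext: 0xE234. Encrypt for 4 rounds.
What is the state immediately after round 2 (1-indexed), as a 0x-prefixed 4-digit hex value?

s_0 = plaintext = 0xE234
s_1 = Round(s_0, k_0) = 0x344C
s_2 = Round(s_1, k_1) = 0x4CAD
s_3 = Round(s_2, k_2) = 0xADC7
s_4 = Round(s_3, k_3) = 0xC775

0x4CAD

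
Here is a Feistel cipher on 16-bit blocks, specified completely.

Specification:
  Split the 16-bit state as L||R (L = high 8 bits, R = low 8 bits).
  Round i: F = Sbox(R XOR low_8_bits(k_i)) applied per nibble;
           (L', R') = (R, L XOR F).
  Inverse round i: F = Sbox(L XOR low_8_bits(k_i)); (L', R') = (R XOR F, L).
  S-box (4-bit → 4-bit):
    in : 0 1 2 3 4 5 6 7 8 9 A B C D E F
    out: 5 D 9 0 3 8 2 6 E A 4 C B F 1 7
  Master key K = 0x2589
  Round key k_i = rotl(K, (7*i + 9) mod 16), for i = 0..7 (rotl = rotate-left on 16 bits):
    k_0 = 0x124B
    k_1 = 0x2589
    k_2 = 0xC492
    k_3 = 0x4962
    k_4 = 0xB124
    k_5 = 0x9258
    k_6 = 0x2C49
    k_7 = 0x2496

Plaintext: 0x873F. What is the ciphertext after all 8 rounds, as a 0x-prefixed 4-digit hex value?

s_0 = plaintext = 0x873F
s_1 = Round(s_0, k_0) = 0x3FE4
s_2 = Round(s_1, k_1) = 0xE410
s_3 = Round(s_2, k_2) = 0x100D
s_4 = Round(s_3, k_3) = 0x0D37
s_5 = Round(s_4, k_4) = 0x37DD
s_6 = Round(s_5, k_5) = 0xDDDF
s_7 = Round(s_6, k_6) = 0xDF7F
s_8 = Round(s_7, k_7) = 0x7FC5

0x7FC5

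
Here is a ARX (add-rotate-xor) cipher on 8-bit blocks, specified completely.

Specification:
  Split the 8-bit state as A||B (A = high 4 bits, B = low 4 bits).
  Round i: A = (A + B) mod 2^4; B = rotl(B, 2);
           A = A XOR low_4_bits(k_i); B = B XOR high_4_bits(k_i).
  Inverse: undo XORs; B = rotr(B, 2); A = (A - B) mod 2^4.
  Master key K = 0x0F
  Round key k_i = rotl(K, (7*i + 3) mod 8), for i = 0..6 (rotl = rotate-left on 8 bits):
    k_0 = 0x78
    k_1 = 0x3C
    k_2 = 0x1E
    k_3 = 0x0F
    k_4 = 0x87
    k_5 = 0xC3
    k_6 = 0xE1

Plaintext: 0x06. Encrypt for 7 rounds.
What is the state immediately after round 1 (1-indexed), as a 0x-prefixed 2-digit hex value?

s_0 = plaintext = 0x06
s_1 = Round(s_0, k_0) = 0xEE
s_2 = Round(s_1, k_1) = 0x08
s_3 = Round(s_2, k_2) = 0x63
s_4 = Round(s_3, k_3) = 0x6C
s_5 = Round(s_4, k_4) = 0x5B
s_6 = Round(s_5, k_5) = 0x32
s_7 = Round(s_6, k_6) = 0x46

0xEE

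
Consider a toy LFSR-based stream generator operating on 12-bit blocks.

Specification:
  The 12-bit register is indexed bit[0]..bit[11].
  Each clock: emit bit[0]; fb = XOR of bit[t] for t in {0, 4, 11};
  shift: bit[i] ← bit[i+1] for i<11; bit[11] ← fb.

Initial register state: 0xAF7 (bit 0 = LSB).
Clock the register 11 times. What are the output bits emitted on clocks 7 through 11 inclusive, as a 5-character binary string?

reg_0 = 0xAF7
clock 1: out=1, reg = 0xD7B
clock 2: out=1, reg = 0xEBD
clock 3: out=1, reg = 0xF5E
clock 4: out=0, reg = 0x7AF
clock 5: out=1, reg = 0xBD7
clock 6: out=1, reg = 0xDEB
clock 7: out=1, reg = 0x6F5
clock 8: out=1, reg = 0x37A
clock 9: out=0, reg = 0x9BD
clock 10: out=1, reg = 0xCDE
clock 11: out=0, reg = 0x66F

11010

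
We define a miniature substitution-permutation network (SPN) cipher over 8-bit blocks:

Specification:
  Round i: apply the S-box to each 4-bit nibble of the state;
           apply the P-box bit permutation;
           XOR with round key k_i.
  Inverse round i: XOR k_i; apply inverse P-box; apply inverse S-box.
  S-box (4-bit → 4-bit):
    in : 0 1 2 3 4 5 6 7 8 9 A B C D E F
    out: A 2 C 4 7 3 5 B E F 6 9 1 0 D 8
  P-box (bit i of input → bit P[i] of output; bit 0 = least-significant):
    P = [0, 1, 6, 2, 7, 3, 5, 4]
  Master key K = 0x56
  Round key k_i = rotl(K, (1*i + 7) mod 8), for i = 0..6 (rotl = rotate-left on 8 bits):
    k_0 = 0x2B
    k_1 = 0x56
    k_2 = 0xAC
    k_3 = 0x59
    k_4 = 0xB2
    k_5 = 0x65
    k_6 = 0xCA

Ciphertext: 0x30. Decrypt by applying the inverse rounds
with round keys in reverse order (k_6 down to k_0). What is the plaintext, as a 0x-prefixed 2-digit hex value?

0xB5

s_0 = ciphertext = 0x30
s_1 = InvRound(s_0, k_6) = 0x9A
s_2 = InvRound(s_1, k_5) = 0x99
s_3 = InvRound(s_2, k_4) = 0xA5
s_4 = InvRound(s_3, k_3) = 0x92
s_5 = InvRound(s_4, k_2) = 0x80
s_6 = InvRound(s_5, k_1) = 0xB8
s_7 = InvRound(s_6, k_0) = 0xB5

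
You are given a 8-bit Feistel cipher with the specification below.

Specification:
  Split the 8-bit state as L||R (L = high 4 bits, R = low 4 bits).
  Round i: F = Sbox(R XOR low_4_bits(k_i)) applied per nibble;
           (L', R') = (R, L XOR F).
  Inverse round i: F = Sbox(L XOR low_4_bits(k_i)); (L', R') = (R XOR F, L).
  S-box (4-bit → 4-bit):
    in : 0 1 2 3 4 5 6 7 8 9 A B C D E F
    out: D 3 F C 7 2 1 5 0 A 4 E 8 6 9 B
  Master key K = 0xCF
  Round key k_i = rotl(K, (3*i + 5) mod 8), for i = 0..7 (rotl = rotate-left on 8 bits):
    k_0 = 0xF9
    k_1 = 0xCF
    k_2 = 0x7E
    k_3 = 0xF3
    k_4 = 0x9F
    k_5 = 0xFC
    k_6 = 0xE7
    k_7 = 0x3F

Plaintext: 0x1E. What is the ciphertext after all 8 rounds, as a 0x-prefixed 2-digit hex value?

s_0 = plaintext = 0x1E
s_1 = Round(s_0, k_0) = 0xE4
s_2 = Round(s_1, k_1) = 0x40
s_3 = Round(s_2, k_2) = 0x0D
s_4 = Round(s_3, k_3) = 0xD9
s_5 = Round(s_4, k_4) = 0x9C
s_6 = Round(s_5, k_5) = 0xC4
s_7 = Round(s_6, k_6) = 0x40
s_8 = Round(s_7, k_7) = 0x0F

0x0F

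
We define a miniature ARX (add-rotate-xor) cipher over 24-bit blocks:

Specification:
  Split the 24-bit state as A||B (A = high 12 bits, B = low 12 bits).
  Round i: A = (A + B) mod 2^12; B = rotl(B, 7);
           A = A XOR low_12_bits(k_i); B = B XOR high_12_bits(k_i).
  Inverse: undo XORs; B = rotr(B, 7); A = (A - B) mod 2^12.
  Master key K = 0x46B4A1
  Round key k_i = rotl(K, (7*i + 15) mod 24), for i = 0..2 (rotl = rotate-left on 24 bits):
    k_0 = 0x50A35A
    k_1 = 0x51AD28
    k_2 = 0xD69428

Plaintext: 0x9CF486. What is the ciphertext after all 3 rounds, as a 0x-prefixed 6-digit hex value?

s_0 = plaintext = 0x9CF486
s_1 = Round(s_0, k_0) = 0xD0F62E
s_2 = Round(s_1, k_1) = 0xE1522B
s_3 = Round(s_2, k_2) = 0x4688F8

0x4688F8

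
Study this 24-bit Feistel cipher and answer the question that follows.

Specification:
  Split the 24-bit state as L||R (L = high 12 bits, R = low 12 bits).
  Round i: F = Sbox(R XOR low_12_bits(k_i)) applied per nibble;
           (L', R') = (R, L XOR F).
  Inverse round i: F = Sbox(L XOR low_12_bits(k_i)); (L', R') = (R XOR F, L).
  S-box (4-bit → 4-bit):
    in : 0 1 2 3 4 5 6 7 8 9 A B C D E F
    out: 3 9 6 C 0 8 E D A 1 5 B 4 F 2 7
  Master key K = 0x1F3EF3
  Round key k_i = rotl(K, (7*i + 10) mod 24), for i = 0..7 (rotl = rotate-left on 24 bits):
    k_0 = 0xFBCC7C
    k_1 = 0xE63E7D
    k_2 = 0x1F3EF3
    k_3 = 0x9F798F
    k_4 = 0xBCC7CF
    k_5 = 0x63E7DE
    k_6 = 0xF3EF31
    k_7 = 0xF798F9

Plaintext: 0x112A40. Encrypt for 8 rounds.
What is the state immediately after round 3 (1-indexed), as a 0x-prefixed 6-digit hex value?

s_0 = plaintext = 0x112A40
s_1 = Round(s_0, k_0) = 0xA40FD6
s_2 = Round(s_1, k_1) = 0xFD631B
s_3 = Round(s_2, k_2) = 0x31B0FC
s_4 = Round(s_3, k_3) = 0x0FC2C7
s_5 = Round(s_4, k_4) = 0x2C78C6
s_6 = Round(s_5, k_5) = 0x8C655D
s_7 = Round(s_6, k_6) = 0x55DD22
s_8 = Round(s_7, k_7) = 0xD22DA6

0x31B0FC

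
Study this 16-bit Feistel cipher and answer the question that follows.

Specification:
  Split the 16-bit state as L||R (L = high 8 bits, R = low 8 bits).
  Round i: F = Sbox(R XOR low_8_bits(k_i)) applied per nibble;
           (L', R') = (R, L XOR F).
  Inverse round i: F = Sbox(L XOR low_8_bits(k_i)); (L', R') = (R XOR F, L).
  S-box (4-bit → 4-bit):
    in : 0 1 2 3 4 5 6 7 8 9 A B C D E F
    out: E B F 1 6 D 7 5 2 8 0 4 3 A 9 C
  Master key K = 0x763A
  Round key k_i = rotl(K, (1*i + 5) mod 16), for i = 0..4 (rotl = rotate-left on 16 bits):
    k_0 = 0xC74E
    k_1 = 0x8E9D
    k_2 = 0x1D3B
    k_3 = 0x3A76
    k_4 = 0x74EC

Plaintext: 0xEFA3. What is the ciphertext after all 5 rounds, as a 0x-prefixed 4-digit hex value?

s_0 = plaintext = 0xEFA3
s_1 = Round(s_0, k_0) = 0xA375
s_2 = Round(s_1, k_1) = 0x7531
s_3 = Round(s_2, k_2) = 0x3195
s_4 = Round(s_3, k_3) = 0x95A0
s_5 = Round(s_4, k_4) = 0xA0F6

0xA0F6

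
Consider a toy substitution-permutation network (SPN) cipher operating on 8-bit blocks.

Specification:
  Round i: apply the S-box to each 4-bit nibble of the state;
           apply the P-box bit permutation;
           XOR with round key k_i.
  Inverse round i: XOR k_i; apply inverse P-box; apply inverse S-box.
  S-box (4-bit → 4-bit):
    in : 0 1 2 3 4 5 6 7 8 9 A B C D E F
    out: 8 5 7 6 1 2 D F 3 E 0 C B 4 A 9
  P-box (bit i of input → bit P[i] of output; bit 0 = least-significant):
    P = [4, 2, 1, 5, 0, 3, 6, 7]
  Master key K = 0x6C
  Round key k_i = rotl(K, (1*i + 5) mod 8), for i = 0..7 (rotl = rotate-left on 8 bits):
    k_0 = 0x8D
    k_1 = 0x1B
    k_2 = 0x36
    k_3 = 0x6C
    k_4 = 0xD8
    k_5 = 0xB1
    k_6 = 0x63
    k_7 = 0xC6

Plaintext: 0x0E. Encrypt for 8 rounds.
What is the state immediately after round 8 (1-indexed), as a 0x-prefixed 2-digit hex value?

0xF8

s_0 = plaintext = 0x0E
s_1 = Round(s_0, k_0) = 0x29
s_2 = Round(s_1, k_1) = 0x74
s_3 = Round(s_2, k_2) = 0xEF
s_4 = Round(s_3, k_3) = 0xD4
s_5 = Round(s_4, k_4) = 0x88
s_6 = Round(s_5, k_5) = 0xAC
s_7 = Round(s_6, k_6) = 0x57
s_8 = Round(s_7, k_7) = 0xF8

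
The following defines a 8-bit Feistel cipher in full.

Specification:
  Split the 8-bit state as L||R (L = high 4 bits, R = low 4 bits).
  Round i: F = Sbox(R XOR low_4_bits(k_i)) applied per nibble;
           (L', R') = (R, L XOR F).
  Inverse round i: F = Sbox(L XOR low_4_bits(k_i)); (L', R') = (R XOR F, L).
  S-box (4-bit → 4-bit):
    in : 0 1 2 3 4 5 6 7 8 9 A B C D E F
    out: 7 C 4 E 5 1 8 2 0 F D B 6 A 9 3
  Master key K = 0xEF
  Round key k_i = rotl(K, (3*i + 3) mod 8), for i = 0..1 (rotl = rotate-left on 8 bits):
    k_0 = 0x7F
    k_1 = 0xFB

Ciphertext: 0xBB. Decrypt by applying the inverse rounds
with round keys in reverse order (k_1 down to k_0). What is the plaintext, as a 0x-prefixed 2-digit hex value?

0x5C

s_0 = ciphertext = 0xBB
s_1 = InvRound(s_0, k_1) = 0xCB
s_2 = InvRound(s_1, k_0) = 0x5C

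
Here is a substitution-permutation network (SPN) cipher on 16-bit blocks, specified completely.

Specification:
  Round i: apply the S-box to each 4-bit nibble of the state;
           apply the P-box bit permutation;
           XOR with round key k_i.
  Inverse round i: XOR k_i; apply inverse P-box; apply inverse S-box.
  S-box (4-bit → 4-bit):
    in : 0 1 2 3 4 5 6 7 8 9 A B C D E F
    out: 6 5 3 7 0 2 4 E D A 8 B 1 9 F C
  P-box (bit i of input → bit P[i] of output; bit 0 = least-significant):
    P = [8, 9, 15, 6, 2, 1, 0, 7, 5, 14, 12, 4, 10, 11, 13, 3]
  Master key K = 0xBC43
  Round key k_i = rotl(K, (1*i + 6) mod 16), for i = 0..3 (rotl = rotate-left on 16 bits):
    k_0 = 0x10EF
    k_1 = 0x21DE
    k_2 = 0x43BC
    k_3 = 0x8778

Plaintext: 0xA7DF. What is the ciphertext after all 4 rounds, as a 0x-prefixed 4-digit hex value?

s_0 = plaintext = 0xA7DF
s_1 = Round(s_0, k_0) = 0xC033
s_2 = Round(s_1, k_1) = 0xF6D9
s_3 = Round(s_2, k_2) = 0x7170
s_4 = Round(s_3, k_3) = 0x3DD3

0x3DD3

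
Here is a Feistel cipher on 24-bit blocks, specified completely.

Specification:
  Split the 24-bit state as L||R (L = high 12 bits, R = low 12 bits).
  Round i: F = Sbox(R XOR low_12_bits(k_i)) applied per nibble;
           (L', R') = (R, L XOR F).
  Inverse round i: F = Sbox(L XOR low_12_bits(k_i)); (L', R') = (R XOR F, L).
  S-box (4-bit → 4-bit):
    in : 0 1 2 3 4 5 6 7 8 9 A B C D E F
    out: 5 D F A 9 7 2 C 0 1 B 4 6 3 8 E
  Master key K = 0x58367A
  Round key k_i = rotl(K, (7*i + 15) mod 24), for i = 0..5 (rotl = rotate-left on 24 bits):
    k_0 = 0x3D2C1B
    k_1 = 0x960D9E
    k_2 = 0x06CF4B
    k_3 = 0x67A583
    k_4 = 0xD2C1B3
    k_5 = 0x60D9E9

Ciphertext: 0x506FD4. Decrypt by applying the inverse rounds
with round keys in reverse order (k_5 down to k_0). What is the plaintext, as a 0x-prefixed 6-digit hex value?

s_0 = ciphertext = 0x506FD4
s_1 = InvRound(s_0, k_5) = 0x95A506
s_2 = InvRound(s_1, k_4) = 0x58795A
s_3 = InvRound(s_2, k_3) = 0xC03587
s_4 = InvRound(s_3, k_2) = 0xF17C03
s_5 = InvRound(s_4, k_1) = 0x302F17
s_6 = InvRound(s_5, k_0) = 0x1C6302

0x1C6302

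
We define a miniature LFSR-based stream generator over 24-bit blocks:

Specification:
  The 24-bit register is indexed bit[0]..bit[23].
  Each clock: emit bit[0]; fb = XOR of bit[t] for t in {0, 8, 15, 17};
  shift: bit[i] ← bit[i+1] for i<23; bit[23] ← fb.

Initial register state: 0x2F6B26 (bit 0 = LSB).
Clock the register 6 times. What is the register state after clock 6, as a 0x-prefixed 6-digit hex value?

0x10BDAC

reg_0 = 0x2F6B26
clock 1: out=0, reg = 0x17B593
clock 2: out=1, reg = 0x0BDAC9
clock 3: out=1, reg = 0x85ED64
clock 4: out=0, reg = 0x42F6B2
clock 5: out=0, reg = 0x217B59
clock 6: out=1, reg = 0x10BDAC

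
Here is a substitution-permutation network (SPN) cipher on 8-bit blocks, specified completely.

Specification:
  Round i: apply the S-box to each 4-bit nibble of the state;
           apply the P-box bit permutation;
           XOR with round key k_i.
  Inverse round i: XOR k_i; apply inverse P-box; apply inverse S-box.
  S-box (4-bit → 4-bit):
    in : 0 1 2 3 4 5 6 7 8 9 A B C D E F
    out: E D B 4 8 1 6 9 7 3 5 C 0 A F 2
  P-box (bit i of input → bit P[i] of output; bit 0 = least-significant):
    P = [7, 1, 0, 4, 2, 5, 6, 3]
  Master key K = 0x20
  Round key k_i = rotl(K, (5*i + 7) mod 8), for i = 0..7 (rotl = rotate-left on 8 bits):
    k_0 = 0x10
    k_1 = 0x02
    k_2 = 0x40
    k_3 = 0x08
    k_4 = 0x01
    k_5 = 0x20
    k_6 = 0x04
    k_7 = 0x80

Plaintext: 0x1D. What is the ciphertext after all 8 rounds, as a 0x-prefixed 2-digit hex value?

s_0 = plaintext = 0x1D
s_1 = Round(s_0, k_0) = 0x4E
s_2 = Round(s_1, k_1) = 0x99
s_3 = Round(s_2, k_2) = 0xE6
s_4 = Round(s_3, k_3) = 0x67
s_5 = Round(s_4, k_4) = 0xF1
s_6 = Round(s_5, k_5) = 0x91
s_7 = Round(s_6, k_6) = 0xB1
s_8 = Round(s_7, k_7) = 0x59

0x59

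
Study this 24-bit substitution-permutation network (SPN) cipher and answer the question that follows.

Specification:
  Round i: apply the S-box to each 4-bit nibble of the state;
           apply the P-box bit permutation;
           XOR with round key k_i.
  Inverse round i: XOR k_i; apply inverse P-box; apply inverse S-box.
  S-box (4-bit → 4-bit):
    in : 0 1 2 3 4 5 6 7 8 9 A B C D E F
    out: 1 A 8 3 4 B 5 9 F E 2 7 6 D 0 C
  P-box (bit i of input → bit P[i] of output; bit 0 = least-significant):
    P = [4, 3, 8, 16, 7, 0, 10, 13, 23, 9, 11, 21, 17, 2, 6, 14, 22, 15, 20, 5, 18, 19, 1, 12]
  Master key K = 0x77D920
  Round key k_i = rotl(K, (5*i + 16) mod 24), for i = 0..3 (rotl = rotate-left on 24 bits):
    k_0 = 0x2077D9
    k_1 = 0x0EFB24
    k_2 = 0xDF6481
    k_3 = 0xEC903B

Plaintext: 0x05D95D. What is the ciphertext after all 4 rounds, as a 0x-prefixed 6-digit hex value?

s_0 = plaintext = 0x05D95D
s_1 = Round(s_0, k_0) = 0x479C28
s_2 = Round(s_1, k_1) = 0x4F905A
s_3 = Round(s_2, k_2) = 0x4F046E
s_4 = Round(s_3, k_3) = 0xFE9C99

0xFE9C99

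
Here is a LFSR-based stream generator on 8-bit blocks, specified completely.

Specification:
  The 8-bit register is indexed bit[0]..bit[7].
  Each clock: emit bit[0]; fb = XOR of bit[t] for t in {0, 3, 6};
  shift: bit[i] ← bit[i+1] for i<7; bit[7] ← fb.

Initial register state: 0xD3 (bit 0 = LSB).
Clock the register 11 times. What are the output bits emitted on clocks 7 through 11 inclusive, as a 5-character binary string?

reg_0 = 0xD3
clock 1: out=1, reg = 0x69
clock 2: out=1, reg = 0xB4
clock 3: out=0, reg = 0x5A
clock 4: out=0, reg = 0x2D
clock 5: out=1, reg = 0x16
clock 6: out=0, reg = 0x0B
clock 7: out=1, reg = 0x05
clock 8: out=1, reg = 0x82
clock 9: out=0, reg = 0x41
clock 10: out=1, reg = 0x20
clock 11: out=0, reg = 0x10

11010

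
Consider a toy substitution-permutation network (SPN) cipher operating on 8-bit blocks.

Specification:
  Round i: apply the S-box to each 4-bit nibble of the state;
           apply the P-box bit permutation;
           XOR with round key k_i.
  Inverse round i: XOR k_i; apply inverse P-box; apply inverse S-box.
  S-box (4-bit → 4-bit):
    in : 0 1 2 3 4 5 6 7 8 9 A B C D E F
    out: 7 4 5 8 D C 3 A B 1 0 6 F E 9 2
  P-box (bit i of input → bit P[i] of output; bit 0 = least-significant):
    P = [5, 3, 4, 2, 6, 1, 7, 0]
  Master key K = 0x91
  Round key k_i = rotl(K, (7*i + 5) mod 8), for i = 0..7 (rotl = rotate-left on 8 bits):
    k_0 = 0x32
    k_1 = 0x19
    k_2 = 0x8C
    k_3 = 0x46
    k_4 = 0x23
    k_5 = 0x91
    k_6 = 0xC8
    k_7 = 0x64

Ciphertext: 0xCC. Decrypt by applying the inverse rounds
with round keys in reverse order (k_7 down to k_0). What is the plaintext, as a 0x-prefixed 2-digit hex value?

s_0 = ciphertext = 0xCC
s_1 = InvRound(s_0, k_7) = 0x16
s_2 = InvRound(s_1, k_6) = 0x0D
s_3 = InvRound(s_2, k_5) = 0x1D
s_4 = InvRound(s_3, k_4) = 0xFC
s_5 = InvRound(s_4, k_3) = 0xB0
s_6 = InvRound(s_5, k_2) = 0xAC
s_7 = InvRound(s_6, k_1) = 0x54
s_8 = InvRound(s_7, k_0) = 0x6E

0x6E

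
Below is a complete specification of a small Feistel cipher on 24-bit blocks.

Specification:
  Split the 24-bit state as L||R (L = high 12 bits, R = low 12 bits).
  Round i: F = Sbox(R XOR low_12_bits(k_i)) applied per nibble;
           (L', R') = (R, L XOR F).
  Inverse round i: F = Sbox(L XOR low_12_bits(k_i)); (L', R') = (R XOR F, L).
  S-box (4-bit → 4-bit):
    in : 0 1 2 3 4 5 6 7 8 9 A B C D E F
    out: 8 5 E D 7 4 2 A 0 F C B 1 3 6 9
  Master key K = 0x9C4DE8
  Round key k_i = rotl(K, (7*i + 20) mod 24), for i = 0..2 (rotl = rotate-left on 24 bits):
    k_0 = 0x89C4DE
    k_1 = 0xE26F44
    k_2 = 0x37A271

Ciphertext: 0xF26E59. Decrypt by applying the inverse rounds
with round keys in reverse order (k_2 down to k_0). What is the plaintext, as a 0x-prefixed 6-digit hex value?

0x9AD16C

s_0 = ciphertext = 0xF26E59
s_1 = InvRound(s_0, k_2) = 0xD13F26
s_2 = InvRound(s_1, k_1) = 0x16CD13
s_3 = InvRound(s_2, k_0) = 0x9AD16C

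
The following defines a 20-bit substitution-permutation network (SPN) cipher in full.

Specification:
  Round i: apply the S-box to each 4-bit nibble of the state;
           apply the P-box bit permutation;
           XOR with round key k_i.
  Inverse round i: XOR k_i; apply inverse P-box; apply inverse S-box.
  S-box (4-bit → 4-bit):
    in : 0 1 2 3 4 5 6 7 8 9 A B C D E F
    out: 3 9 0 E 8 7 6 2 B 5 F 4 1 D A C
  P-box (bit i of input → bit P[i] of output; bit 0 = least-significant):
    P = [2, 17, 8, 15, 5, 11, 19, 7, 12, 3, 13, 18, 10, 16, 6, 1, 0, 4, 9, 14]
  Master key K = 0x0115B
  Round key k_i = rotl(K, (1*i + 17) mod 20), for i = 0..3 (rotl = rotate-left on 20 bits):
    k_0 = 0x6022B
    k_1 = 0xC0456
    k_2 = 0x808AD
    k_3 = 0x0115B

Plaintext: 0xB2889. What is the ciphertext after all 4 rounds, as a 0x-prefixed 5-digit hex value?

0x60F00

s_0 = plaintext = 0xB2889
s_1 = Round(s_0, k_0) = 0x21987
s_2 = Round(s_1, k_1) = 0xE38F4
s_3 = Round(s_2, k_2) = 0x5D877
s_4 = Round(s_3, k_3) = 0x60F00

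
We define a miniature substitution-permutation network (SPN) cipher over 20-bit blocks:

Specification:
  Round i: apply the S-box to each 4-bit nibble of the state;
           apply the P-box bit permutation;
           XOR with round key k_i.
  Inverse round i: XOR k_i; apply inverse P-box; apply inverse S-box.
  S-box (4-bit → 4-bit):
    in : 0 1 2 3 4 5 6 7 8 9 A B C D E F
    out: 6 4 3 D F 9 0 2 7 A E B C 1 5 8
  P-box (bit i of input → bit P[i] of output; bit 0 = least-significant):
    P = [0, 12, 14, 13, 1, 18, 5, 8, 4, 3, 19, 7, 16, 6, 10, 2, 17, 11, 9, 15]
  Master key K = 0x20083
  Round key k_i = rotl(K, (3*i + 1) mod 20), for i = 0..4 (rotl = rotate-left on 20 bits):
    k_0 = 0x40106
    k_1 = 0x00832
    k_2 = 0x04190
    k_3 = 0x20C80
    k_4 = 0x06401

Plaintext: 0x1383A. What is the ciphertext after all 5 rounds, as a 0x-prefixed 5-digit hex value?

s_0 = plaintext = 0x1383A
s_1 = Round(s_0, k_0) = 0xD7638
s_2 = Round(s_1, k_1) = 0x25951
s_3 = Round(s_2, k_2) = 0x3081E
s_4 = Round(s_3, k_3) = 0x8CAF9
s_5 = Round(s_4, k_4) = 0xA5B8D

0xA5B8D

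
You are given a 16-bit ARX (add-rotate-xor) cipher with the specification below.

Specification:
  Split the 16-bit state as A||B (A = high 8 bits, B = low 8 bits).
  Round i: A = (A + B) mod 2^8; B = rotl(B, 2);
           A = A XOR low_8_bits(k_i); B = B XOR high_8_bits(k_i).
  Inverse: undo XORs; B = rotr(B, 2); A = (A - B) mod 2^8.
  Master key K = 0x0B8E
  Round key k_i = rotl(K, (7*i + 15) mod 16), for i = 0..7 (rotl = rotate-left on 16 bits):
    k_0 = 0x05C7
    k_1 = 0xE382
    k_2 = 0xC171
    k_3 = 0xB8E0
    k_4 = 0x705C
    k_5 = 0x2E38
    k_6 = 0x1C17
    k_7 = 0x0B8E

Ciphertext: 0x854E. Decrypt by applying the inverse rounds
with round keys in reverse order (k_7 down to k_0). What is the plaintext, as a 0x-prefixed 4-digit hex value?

0x250B

s_0 = ciphertext = 0x854E
s_1 = InvRound(s_0, k_7) = 0xBA51
s_2 = InvRound(s_1, k_6) = 0x5A53
s_3 = InvRound(s_2, k_5) = 0x035F
s_4 = InvRound(s_3, k_4) = 0x94CB
s_5 = InvRound(s_4, k_3) = 0x98DC
s_6 = InvRound(s_5, k_2) = 0xA247
s_7 = InvRound(s_6, k_1) = 0xF729
s_8 = InvRound(s_7, k_0) = 0x250B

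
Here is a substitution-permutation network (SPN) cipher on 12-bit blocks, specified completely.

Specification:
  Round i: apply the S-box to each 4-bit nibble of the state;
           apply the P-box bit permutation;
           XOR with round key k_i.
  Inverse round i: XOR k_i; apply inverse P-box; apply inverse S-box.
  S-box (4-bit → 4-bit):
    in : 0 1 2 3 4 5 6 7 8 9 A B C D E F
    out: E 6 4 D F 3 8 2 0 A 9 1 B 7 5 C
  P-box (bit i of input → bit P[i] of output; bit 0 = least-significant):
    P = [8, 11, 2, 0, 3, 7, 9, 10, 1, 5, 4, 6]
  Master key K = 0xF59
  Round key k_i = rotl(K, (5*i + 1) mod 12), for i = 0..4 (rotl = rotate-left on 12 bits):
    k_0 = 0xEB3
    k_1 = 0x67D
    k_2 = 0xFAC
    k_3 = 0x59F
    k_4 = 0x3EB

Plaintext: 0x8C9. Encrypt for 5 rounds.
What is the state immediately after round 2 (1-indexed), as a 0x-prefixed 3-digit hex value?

0x164

s_0 = plaintext = 0x8C9
s_1 = Round(s_0, k_0) = 0x23A
s_2 = Round(s_1, k_1) = 0x164
s_3 = Round(s_2, k_2) = 0x299
s_4 = Round(s_3, k_3) = 0x90E
s_5 = Round(s_4, k_4) = 0x40F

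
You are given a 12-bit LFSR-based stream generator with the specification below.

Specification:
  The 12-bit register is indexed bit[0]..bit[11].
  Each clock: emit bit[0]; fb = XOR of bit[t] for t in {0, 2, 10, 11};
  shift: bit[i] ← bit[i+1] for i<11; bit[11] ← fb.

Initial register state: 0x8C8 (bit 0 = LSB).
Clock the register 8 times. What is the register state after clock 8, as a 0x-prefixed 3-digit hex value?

0x938

reg_0 = 0x8C8
clock 1: out=0, reg = 0xC64
clock 2: out=0, reg = 0xE32
clock 3: out=0, reg = 0x719
clock 4: out=1, reg = 0x38C
clock 5: out=0, reg = 0x9C6
clock 6: out=0, reg = 0x4E3
clock 7: out=1, reg = 0x271
clock 8: out=1, reg = 0x938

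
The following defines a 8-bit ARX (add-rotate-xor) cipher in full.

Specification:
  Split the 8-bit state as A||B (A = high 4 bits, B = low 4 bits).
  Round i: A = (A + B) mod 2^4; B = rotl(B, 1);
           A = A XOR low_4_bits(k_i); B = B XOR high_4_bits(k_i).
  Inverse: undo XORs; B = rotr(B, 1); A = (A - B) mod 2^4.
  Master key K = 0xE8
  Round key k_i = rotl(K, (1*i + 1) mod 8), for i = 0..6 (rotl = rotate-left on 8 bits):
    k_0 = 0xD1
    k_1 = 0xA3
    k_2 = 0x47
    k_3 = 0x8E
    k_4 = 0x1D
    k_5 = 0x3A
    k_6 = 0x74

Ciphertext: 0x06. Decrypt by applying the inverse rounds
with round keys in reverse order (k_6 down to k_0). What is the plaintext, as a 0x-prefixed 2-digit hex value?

s_0 = ciphertext = 0x06
s_1 = InvRound(s_0, k_6) = 0xC8
s_2 = InvRound(s_1, k_5) = 0x9D
s_3 = InvRound(s_2, k_4) = 0xE6
s_4 = InvRound(s_3, k_3) = 0x97
s_5 = InvRound(s_4, k_2) = 0x59
s_6 = InvRound(s_5, k_1) = 0xD9
s_7 = InvRound(s_6, k_0) = 0xA2

0xA2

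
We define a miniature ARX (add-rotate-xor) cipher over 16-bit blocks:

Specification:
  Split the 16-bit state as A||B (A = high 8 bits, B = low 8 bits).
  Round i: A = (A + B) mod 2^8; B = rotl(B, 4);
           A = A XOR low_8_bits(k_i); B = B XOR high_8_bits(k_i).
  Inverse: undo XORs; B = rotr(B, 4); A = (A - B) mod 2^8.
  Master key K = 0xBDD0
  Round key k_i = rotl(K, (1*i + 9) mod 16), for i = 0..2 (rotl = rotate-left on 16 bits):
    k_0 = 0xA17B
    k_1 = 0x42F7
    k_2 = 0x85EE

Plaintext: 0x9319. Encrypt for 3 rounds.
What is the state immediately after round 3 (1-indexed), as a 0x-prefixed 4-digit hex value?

s_0 = plaintext = 0x9319
s_1 = Round(s_0, k_0) = 0xD730
s_2 = Round(s_1, k_1) = 0xF041
s_3 = Round(s_2, k_2) = 0xDF91

0xDF91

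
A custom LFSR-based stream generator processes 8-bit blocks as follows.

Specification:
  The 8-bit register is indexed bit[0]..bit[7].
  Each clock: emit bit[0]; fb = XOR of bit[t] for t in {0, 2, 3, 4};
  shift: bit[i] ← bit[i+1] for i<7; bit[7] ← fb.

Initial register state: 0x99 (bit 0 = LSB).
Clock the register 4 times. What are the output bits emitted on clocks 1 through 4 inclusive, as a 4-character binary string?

1001

reg_0 = 0x99
clock 1: out=1, reg = 0xCC
clock 2: out=0, reg = 0x66
clock 3: out=0, reg = 0xB3
clock 4: out=1, reg = 0x59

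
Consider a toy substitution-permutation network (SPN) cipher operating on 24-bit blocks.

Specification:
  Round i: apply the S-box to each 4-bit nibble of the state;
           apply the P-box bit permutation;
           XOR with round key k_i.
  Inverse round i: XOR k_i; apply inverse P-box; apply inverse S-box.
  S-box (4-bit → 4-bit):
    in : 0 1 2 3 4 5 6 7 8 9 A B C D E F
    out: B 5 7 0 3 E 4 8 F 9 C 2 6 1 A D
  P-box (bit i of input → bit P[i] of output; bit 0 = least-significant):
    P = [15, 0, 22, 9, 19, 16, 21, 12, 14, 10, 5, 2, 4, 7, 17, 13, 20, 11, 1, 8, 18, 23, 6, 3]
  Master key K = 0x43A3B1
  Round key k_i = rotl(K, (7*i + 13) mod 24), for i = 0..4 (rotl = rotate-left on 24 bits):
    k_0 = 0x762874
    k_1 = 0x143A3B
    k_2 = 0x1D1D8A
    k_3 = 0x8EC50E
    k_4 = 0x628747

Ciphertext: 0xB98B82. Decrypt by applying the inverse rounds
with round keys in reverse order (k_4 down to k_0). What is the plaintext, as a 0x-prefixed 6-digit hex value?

0x791939

s_0 = ciphertext = 0xB98B82
s_1 = InvRound(s_0, k_4) = 0xC4CE4C
s_2 = InvRound(s_1, k_3) = 0x6563DA
s_3 = InvRound(s_2, k_2) = 0x6494FA
s_4 = InvRound(s_3, k_1) = 0x64EB68
s_5 = InvRound(s_4, k_0) = 0x791939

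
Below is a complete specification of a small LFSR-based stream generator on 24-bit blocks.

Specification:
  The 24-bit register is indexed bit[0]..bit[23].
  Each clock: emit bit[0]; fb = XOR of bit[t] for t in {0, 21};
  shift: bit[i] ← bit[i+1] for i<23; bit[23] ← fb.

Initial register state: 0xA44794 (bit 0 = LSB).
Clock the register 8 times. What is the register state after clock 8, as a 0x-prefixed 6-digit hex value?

0x59A447

reg_0 = 0xA44794
clock 1: out=0, reg = 0xD223CA
clock 2: out=0, reg = 0x6911E5
clock 3: out=1, reg = 0x3488F2
clock 4: out=0, reg = 0x9A4479
clock 5: out=1, reg = 0xCD223C
clock 6: out=0, reg = 0x66911E
clock 7: out=0, reg = 0xB3488F
clock 8: out=1, reg = 0x59A447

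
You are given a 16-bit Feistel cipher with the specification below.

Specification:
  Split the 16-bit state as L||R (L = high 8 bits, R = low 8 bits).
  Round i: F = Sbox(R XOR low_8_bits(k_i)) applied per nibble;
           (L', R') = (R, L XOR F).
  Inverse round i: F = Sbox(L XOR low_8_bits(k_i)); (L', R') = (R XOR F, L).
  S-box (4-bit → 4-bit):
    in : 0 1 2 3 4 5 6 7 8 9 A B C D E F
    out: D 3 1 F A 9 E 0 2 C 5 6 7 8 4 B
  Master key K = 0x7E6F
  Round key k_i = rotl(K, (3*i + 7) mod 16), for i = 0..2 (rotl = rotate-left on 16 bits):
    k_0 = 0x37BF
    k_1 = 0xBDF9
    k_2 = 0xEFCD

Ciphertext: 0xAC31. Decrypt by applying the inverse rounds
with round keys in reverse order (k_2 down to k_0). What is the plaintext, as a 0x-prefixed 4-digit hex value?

0x0BBA

s_0 = ciphertext = 0xAC31
s_1 = InvRound(s_0, k_2) = 0xD2AC
s_2 = InvRound(s_1, k_1) = 0xBAD2
s_3 = InvRound(s_2, k_0) = 0x0BBA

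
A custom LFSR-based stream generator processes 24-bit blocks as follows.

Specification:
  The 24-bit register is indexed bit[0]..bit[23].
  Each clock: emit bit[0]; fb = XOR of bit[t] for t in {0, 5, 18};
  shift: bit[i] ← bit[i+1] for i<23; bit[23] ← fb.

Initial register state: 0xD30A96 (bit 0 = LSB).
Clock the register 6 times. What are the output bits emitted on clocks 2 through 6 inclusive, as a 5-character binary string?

11010

reg_0 = 0xD30A96
clock 1: out=0, reg = 0x69854B
clock 2: out=1, reg = 0xB4C2A5
clock 3: out=1, reg = 0xDA6152
clock 4: out=0, reg = 0x6D30A9
clock 5: out=1, reg = 0xB69854
clock 6: out=0, reg = 0xDB4C2A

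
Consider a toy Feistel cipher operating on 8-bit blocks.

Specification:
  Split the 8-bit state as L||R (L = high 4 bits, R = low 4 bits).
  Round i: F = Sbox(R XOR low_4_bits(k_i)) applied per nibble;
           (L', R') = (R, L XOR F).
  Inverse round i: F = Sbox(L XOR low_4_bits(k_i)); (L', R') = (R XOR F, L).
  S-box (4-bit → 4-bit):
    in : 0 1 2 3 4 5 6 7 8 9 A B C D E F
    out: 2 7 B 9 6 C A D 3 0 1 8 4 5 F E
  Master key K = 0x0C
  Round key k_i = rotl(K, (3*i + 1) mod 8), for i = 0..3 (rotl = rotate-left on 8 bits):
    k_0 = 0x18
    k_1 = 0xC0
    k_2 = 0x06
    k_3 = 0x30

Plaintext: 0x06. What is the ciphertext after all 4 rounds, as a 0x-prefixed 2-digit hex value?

s_0 = plaintext = 0x06
s_1 = Round(s_0, k_0) = 0x6F
s_2 = Round(s_1, k_1) = 0xF8
s_3 = Round(s_2, k_2) = 0x80
s_4 = Round(s_3, k_3) = 0x0A

0x0A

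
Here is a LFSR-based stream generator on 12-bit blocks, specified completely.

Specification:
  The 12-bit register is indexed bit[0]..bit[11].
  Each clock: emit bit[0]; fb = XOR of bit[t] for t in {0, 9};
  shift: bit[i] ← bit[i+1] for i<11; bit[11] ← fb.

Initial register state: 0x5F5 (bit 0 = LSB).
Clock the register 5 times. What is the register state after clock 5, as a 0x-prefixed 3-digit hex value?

0x7AF

reg_0 = 0x5F5
clock 1: out=1, reg = 0xAFA
clock 2: out=0, reg = 0xD7D
clock 3: out=1, reg = 0xEBE
clock 4: out=0, reg = 0xF5F
clock 5: out=1, reg = 0x7AF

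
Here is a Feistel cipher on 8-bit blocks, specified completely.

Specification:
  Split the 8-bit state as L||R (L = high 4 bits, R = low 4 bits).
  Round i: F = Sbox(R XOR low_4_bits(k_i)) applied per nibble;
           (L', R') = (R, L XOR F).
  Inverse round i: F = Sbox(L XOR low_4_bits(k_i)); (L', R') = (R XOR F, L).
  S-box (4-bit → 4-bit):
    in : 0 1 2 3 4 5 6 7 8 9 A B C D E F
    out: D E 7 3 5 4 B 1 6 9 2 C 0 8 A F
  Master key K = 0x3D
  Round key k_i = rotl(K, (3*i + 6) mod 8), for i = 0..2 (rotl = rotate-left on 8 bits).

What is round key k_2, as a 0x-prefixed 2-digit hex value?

0xD3

K = 0x3D
k_0 = rotl(K, (3*0+6) mod 8) = rotl(K, 6) = 0x4F
k_1 = rotl(K, (3*1+6) mod 8) = rotl(K, 1) = 0x7A
k_2 = rotl(K, (3*2+6) mod 8) = rotl(K, 4) = 0xD3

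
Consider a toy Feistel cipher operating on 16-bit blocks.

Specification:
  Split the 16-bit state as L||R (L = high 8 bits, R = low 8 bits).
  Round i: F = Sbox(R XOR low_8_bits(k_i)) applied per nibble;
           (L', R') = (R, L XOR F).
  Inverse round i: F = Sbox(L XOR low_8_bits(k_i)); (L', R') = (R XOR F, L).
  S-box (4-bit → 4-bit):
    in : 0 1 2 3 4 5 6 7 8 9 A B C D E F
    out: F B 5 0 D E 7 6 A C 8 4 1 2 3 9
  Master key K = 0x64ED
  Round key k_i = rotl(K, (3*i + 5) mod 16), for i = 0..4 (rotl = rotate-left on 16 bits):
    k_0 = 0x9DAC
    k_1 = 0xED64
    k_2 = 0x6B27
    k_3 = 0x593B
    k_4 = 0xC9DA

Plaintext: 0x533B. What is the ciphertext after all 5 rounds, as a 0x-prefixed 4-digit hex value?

s_0 = plaintext = 0x533B
s_1 = Round(s_0, k_0) = 0x3B95
s_2 = Round(s_1, k_1) = 0x95A0
s_3 = Round(s_2, k_2) = 0xA033
s_4 = Round(s_3, k_3) = 0x335A
s_5 = Round(s_4, k_4) = 0x5A9C

0x5A9C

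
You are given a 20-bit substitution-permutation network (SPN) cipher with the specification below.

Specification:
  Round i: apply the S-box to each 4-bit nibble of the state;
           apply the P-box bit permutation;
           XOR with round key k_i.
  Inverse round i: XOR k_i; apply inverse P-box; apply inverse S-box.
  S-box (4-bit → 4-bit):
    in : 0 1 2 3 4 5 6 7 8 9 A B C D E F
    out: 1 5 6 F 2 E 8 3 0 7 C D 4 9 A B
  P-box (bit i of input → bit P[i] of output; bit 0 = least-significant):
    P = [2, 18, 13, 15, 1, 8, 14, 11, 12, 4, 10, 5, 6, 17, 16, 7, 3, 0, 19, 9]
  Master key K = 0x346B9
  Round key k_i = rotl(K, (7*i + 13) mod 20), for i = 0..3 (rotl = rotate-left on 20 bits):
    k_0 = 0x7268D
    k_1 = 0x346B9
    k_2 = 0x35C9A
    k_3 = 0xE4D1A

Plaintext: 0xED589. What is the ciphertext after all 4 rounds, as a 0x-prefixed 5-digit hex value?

s_0 = plaintext = 0xED589
s_1 = Round(s_0, k_0) = 0x30078
s_2 = Round(s_1, k_1) = 0xB55F2
s_3 = Round(s_2, k_2) = 0xC7320
s_4 = Round(s_3, k_3) = 0x4186E

0x4186E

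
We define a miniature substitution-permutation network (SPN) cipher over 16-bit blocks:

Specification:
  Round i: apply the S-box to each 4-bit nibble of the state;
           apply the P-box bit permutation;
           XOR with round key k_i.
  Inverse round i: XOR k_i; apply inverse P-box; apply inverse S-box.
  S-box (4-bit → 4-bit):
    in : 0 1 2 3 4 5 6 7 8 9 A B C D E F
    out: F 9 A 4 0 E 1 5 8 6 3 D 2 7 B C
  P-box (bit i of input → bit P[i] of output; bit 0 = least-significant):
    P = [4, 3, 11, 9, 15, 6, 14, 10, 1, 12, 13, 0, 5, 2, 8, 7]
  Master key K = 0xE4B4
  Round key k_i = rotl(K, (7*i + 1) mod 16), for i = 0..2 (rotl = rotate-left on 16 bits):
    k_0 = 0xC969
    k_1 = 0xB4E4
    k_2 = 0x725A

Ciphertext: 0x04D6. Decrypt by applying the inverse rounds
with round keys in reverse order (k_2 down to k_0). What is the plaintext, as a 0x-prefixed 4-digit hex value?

0xDA9E

s_0 = ciphertext = 0x04D6
s_1 = InvRound(s_0, k_2) = 0x29F2
s_2 = InvRound(s_1, k_1) = 0x9A17
s_3 = InvRound(s_2, k_0) = 0xDA9E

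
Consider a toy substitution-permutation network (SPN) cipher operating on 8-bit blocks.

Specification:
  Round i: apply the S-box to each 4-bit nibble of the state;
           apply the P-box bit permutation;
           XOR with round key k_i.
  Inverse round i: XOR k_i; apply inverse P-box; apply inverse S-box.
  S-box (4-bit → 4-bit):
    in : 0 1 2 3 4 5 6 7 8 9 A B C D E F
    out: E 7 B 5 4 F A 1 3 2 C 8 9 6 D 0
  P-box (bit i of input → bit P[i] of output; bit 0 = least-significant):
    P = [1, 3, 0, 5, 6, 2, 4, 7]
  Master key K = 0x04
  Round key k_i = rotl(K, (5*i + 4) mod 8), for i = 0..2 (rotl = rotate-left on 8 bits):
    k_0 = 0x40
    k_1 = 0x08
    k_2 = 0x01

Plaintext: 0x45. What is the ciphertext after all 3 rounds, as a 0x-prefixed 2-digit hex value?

0x8F

s_0 = plaintext = 0x45
s_1 = Round(s_0, k_0) = 0x7B
s_2 = Round(s_1, k_1) = 0x68
s_3 = Round(s_2, k_2) = 0x8F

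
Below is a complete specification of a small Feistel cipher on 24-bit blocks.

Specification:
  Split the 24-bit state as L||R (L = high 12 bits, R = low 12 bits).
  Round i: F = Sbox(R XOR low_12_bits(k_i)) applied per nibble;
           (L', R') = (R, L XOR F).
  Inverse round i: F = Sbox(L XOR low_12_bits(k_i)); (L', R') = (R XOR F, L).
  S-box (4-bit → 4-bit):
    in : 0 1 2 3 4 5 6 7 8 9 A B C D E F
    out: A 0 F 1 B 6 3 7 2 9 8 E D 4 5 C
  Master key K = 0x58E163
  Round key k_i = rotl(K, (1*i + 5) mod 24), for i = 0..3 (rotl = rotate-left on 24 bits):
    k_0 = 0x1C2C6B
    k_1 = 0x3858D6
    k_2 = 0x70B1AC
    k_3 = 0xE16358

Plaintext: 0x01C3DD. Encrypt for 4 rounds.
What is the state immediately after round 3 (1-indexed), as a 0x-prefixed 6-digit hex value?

0x8245DD

s_0 = plaintext = 0x01C3DD
s_1 = Round(s_0, k_0) = 0x3DDCFF
s_2 = Round(s_1, k_1) = 0xCFF824
s_3 = Round(s_2, k_2) = 0x8245DD
s_4 = Round(s_3, k_3) = 0x5DDB02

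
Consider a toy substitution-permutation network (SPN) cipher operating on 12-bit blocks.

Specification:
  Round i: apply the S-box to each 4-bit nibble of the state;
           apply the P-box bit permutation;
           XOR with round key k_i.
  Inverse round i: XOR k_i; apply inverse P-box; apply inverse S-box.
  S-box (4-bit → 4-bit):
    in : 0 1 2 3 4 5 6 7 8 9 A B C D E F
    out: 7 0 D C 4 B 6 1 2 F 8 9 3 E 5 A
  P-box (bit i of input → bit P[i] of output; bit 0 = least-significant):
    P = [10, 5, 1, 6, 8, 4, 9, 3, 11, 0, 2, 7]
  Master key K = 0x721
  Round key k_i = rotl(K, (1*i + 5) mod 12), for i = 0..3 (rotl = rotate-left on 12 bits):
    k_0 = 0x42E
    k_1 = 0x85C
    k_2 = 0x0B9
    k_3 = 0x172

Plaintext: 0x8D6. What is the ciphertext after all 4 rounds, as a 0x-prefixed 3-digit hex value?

0xF2C

s_0 = plaintext = 0x8D6
s_1 = Round(s_0, k_0) = 0x615
s_2 = Round(s_1, k_1) = 0xC39
s_3 = Round(s_2, k_2) = 0xED2
s_4 = Round(s_3, k_3) = 0xF2C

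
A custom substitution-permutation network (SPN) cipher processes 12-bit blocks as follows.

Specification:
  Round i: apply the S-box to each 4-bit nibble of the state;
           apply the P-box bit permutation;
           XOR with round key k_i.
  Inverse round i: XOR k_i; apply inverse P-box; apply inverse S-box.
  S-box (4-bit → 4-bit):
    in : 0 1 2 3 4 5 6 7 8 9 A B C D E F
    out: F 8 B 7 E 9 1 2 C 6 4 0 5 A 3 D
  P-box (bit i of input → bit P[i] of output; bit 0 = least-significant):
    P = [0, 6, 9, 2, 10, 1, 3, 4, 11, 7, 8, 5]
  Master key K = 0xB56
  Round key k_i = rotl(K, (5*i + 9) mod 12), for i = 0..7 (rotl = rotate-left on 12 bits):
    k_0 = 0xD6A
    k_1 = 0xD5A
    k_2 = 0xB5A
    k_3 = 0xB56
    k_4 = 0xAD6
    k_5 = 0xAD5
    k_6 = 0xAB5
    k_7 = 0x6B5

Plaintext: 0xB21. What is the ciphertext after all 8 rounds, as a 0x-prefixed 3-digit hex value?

0x713

s_0 = plaintext = 0xB21
s_1 = Round(s_0, k_0) = 0x97C
s_2 = Round(s_1, k_1) = 0xED9
s_3 = Round(s_2, k_2) = 0x188
s_4 = Round(s_3, k_3) = 0x96A
s_5 = Round(s_4, k_4) = 0xD56
s_6 = Round(s_5, k_5) = 0xE64
s_7 = Round(s_6, k_6) = 0x471
s_8 = Round(s_7, k_7) = 0x713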